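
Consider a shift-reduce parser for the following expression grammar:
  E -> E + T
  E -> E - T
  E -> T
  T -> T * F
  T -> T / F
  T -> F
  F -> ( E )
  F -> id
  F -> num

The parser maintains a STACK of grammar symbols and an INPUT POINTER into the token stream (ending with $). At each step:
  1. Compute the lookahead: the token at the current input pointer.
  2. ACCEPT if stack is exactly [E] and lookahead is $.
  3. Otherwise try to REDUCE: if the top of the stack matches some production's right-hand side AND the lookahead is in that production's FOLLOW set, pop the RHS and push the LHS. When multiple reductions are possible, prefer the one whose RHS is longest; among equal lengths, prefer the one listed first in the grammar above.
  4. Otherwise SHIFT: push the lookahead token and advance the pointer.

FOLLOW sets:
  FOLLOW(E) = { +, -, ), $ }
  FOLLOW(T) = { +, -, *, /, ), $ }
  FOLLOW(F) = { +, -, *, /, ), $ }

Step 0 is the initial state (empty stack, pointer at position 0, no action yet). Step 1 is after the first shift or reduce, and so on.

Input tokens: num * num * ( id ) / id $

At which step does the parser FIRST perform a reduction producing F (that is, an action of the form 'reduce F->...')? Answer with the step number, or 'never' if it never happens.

Step 1: shift num. Stack=[num] ptr=1 lookahead=* remaining=[* num * ( id ) / id $]
Step 2: reduce F->num. Stack=[F] ptr=1 lookahead=* remaining=[* num * ( id ) / id $]

Answer: 2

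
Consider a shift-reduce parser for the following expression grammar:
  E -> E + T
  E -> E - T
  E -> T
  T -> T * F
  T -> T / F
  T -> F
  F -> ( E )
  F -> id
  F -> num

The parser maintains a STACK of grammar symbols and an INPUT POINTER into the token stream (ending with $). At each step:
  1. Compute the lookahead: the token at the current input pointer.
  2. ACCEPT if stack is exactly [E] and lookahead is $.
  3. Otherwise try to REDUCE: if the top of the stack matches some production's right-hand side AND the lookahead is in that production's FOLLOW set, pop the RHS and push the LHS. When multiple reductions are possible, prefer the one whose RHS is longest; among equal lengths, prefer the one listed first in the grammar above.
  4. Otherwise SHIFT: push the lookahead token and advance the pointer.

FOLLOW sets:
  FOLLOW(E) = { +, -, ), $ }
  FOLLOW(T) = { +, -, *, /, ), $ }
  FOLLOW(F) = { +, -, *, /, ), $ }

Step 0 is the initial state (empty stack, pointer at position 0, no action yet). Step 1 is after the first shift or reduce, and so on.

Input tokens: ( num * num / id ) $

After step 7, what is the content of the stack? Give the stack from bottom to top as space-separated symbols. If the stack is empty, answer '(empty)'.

Answer: ( T * F

Derivation:
Step 1: shift (. Stack=[(] ptr=1 lookahead=num remaining=[num * num / id ) $]
Step 2: shift num. Stack=[( num] ptr=2 lookahead=* remaining=[* num / id ) $]
Step 3: reduce F->num. Stack=[( F] ptr=2 lookahead=* remaining=[* num / id ) $]
Step 4: reduce T->F. Stack=[( T] ptr=2 lookahead=* remaining=[* num / id ) $]
Step 5: shift *. Stack=[( T *] ptr=3 lookahead=num remaining=[num / id ) $]
Step 6: shift num. Stack=[( T * num] ptr=4 lookahead=/ remaining=[/ id ) $]
Step 7: reduce F->num. Stack=[( T * F] ptr=4 lookahead=/ remaining=[/ id ) $]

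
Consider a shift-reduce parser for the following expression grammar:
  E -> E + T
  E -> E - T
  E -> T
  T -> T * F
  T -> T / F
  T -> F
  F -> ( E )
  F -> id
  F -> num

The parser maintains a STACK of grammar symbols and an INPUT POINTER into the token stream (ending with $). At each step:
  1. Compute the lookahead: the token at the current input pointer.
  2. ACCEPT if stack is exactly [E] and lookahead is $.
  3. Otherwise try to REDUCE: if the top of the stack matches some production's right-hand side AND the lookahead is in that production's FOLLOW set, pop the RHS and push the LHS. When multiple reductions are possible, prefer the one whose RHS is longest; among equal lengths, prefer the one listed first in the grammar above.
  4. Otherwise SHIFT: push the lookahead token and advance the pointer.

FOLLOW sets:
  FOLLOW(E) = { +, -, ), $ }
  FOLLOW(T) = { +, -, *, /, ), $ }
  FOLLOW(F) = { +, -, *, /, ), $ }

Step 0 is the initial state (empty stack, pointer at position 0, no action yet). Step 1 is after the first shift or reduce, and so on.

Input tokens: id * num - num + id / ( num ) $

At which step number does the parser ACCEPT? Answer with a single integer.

Step 1: shift id. Stack=[id] ptr=1 lookahead=* remaining=[* num - num + id / ( num ) $]
Step 2: reduce F->id. Stack=[F] ptr=1 lookahead=* remaining=[* num - num + id / ( num ) $]
Step 3: reduce T->F. Stack=[T] ptr=1 lookahead=* remaining=[* num - num + id / ( num ) $]
Step 4: shift *. Stack=[T *] ptr=2 lookahead=num remaining=[num - num + id / ( num ) $]
Step 5: shift num. Stack=[T * num] ptr=3 lookahead=- remaining=[- num + id / ( num ) $]
Step 6: reduce F->num. Stack=[T * F] ptr=3 lookahead=- remaining=[- num + id / ( num ) $]
Step 7: reduce T->T * F. Stack=[T] ptr=3 lookahead=- remaining=[- num + id / ( num ) $]
Step 8: reduce E->T. Stack=[E] ptr=3 lookahead=- remaining=[- num + id / ( num ) $]
Step 9: shift -. Stack=[E -] ptr=4 lookahead=num remaining=[num + id / ( num ) $]
Step 10: shift num. Stack=[E - num] ptr=5 lookahead=+ remaining=[+ id / ( num ) $]
Step 11: reduce F->num. Stack=[E - F] ptr=5 lookahead=+ remaining=[+ id / ( num ) $]
Step 12: reduce T->F. Stack=[E - T] ptr=5 lookahead=+ remaining=[+ id / ( num ) $]
Step 13: reduce E->E - T. Stack=[E] ptr=5 lookahead=+ remaining=[+ id / ( num ) $]
Step 14: shift +. Stack=[E +] ptr=6 lookahead=id remaining=[id / ( num ) $]
Step 15: shift id. Stack=[E + id] ptr=7 lookahead=/ remaining=[/ ( num ) $]
Step 16: reduce F->id. Stack=[E + F] ptr=7 lookahead=/ remaining=[/ ( num ) $]
Step 17: reduce T->F. Stack=[E + T] ptr=7 lookahead=/ remaining=[/ ( num ) $]
Step 18: shift /. Stack=[E + T /] ptr=8 lookahead=( remaining=[( num ) $]
Step 19: shift (. Stack=[E + T / (] ptr=9 lookahead=num remaining=[num ) $]
Step 20: shift num. Stack=[E + T / ( num] ptr=10 lookahead=) remaining=[) $]
Step 21: reduce F->num. Stack=[E + T / ( F] ptr=10 lookahead=) remaining=[) $]
Step 22: reduce T->F. Stack=[E + T / ( T] ptr=10 lookahead=) remaining=[) $]
Step 23: reduce E->T. Stack=[E + T / ( E] ptr=10 lookahead=) remaining=[) $]
Step 24: shift ). Stack=[E + T / ( E )] ptr=11 lookahead=$ remaining=[$]
Step 25: reduce F->( E ). Stack=[E + T / F] ptr=11 lookahead=$ remaining=[$]
Step 26: reduce T->T / F. Stack=[E + T] ptr=11 lookahead=$ remaining=[$]
Step 27: reduce E->E + T. Stack=[E] ptr=11 lookahead=$ remaining=[$]
Step 28: accept. Stack=[E] ptr=11 lookahead=$ remaining=[$]

Answer: 28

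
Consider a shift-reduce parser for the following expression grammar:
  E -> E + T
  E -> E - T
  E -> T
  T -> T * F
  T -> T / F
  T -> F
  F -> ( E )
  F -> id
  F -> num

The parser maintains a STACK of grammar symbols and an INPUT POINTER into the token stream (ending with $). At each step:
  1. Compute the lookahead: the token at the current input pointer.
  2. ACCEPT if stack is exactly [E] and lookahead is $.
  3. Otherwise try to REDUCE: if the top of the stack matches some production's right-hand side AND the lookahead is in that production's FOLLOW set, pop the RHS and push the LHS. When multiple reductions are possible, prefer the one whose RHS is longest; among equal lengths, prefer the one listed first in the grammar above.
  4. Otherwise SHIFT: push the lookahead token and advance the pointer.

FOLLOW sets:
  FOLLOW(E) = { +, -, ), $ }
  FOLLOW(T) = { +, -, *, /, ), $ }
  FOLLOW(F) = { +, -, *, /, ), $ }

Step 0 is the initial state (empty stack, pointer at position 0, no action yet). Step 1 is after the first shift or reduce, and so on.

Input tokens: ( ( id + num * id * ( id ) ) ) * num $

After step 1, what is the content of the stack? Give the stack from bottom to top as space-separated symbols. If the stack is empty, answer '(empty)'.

Answer: (

Derivation:
Step 1: shift (. Stack=[(] ptr=1 lookahead=( remaining=[( id + num * id * ( id ) ) ) * num $]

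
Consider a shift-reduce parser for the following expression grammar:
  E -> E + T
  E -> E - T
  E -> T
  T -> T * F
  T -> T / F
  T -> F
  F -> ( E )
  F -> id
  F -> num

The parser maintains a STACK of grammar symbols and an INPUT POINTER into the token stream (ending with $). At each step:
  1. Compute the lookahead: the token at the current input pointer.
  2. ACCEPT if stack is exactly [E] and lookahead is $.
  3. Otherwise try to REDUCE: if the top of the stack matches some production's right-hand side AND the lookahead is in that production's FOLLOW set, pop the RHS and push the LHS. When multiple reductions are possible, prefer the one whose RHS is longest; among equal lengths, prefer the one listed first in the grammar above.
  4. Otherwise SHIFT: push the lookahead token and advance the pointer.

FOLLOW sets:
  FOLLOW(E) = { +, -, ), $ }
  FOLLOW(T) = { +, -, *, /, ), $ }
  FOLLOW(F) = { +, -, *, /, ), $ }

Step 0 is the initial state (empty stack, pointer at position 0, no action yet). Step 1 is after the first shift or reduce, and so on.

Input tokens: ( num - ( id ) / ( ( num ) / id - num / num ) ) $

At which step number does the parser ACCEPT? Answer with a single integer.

Step 1: shift (. Stack=[(] ptr=1 lookahead=num remaining=[num - ( id ) / ( ( num ) / id - num / num ) ) $]
Step 2: shift num. Stack=[( num] ptr=2 lookahead=- remaining=[- ( id ) / ( ( num ) / id - num / num ) ) $]
Step 3: reduce F->num. Stack=[( F] ptr=2 lookahead=- remaining=[- ( id ) / ( ( num ) / id - num / num ) ) $]
Step 4: reduce T->F. Stack=[( T] ptr=2 lookahead=- remaining=[- ( id ) / ( ( num ) / id - num / num ) ) $]
Step 5: reduce E->T. Stack=[( E] ptr=2 lookahead=- remaining=[- ( id ) / ( ( num ) / id - num / num ) ) $]
Step 6: shift -. Stack=[( E -] ptr=3 lookahead=( remaining=[( id ) / ( ( num ) / id - num / num ) ) $]
Step 7: shift (. Stack=[( E - (] ptr=4 lookahead=id remaining=[id ) / ( ( num ) / id - num / num ) ) $]
Step 8: shift id. Stack=[( E - ( id] ptr=5 lookahead=) remaining=[) / ( ( num ) / id - num / num ) ) $]
Step 9: reduce F->id. Stack=[( E - ( F] ptr=5 lookahead=) remaining=[) / ( ( num ) / id - num / num ) ) $]
Step 10: reduce T->F. Stack=[( E - ( T] ptr=5 lookahead=) remaining=[) / ( ( num ) / id - num / num ) ) $]
Step 11: reduce E->T. Stack=[( E - ( E] ptr=5 lookahead=) remaining=[) / ( ( num ) / id - num / num ) ) $]
Step 12: shift ). Stack=[( E - ( E )] ptr=6 lookahead=/ remaining=[/ ( ( num ) / id - num / num ) ) $]
Step 13: reduce F->( E ). Stack=[( E - F] ptr=6 lookahead=/ remaining=[/ ( ( num ) / id - num / num ) ) $]
Step 14: reduce T->F. Stack=[( E - T] ptr=6 lookahead=/ remaining=[/ ( ( num ) / id - num / num ) ) $]
Step 15: shift /. Stack=[( E - T /] ptr=7 lookahead=( remaining=[( ( num ) / id - num / num ) ) $]
Step 16: shift (. Stack=[( E - T / (] ptr=8 lookahead=( remaining=[( num ) / id - num / num ) ) $]
Step 17: shift (. Stack=[( E - T / ( (] ptr=9 lookahead=num remaining=[num ) / id - num / num ) ) $]
Step 18: shift num. Stack=[( E - T / ( ( num] ptr=10 lookahead=) remaining=[) / id - num / num ) ) $]
Step 19: reduce F->num. Stack=[( E - T / ( ( F] ptr=10 lookahead=) remaining=[) / id - num / num ) ) $]
Step 20: reduce T->F. Stack=[( E - T / ( ( T] ptr=10 lookahead=) remaining=[) / id - num / num ) ) $]
Step 21: reduce E->T. Stack=[( E - T / ( ( E] ptr=10 lookahead=) remaining=[) / id - num / num ) ) $]
Step 22: shift ). Stack=[( E - T / ( ( E )] ptr=11 lookahead=/ remaining=[/ id - num / num ) ) $]
Step 23: reduce F->( E ). Stack=[( E - T / ( F] ptr=11 lookahead=/ remaining=[/ id - num / num ) ) $]
Step 24: reduce T->F. Stack=[( E - T / ( T] ptr=11 lookahead=/ remaining=[/ id - num / num ) ) $]
Step 25: shift /. Stack=[( E - T / ( T /] ptr=12 lookahead=id remaining=[id - num / num ) ) $]
Step 26: shift id. Stack=[( E - T / ( T / id] ptr=13 lookahead=- remaining=[- num / num ) ) $]
Step 27: reduce F->id. Stack=[( E - T / ( T / F] ptr=13 lookahead=- remaining=[- num / num ) ) $]
Step 28: reduce T->T / F. Stack=[( E - T / ( T] ptr=13 lookahead=- remaining=[- num / num ) ) $]
Step 29: reduce E->T. Stack=[( E - T / ( E] ptr=13 lookahead=- remaining=[- num / num ) ) $]
Step 30: shift -. Stack=[( E - T / ( E -] ptr=14 lookahead=num remaining=[num / num ) ) $]
Step 31: shift num. Stack=[( E - T / ( E - num] ptr=15 lookahead=/ remaining=[/ num ) ) $]
Step 32: reduce F->num. Stack=[( E - T / ( E - F] ptr=15 lookahead=/ remaining=[/ num ) ) $]
Step 33: reduce T->F. Stack=[( E - T / ( E - T] ptr=15 lookahead=/ remaining=[/ num ) ) $]
Step 34: shift /. Stack=[( E - T / ( E - T /] ptr=16 lookahead=num remaining=[num ) ) $]
Step 35: shift num. Stack=[( E - T / ( E - T / num] ptr=17 lookahead=) remaining=[) ) $]
Step 36: reduce F->num. Stack=[( E - T / ( E - T / F] ptr=17 lookahead=) remaining=[) ) $]
Step 37: reduce T->T / F. Stack=[( E - T / ( E - T] ptr=17 lookahead=) remaining=[) ) $]
Step 38: reduce E->E - T. Stack=[( E - T / ( E] ptr=17 lookahead=) remaining=[) ) $]
Step 39: shift ). Stack=[( E - T / ( E )] ptr=18 lookahead=) remaining=[) $]
Step 40: reduce F->( E ). Stack=[( E - T / F] ptr=18 lookahead=) remaining=[) $]
Step 41: reduce T->T / F. Stack=[( E - T] ptr=18 lookahead=) remaining=[) $]
Step 42: reduce E->E - T. Stack=[( E] ptr=18 lookahead=) remaining=[) $]
Step 43: shift ). Stack=[( E )] ptr=19 lookahead=$ remaining=[$]
Step 44: reduce F->( E ). Stack=[F] ptr=19 lookahead=$ remaining=[$]
Step 45: reduce T->F. Stack=[T] ptr=19 lookahead=$ remaining=[$]
Step 46: reduce E->T. Stack=[E] ptr=19 lookahead=$ remaining=[$]
Step 47: accept. Stack=[E] ptr=19 lookahead=$ remaining=[$]

Answer: 47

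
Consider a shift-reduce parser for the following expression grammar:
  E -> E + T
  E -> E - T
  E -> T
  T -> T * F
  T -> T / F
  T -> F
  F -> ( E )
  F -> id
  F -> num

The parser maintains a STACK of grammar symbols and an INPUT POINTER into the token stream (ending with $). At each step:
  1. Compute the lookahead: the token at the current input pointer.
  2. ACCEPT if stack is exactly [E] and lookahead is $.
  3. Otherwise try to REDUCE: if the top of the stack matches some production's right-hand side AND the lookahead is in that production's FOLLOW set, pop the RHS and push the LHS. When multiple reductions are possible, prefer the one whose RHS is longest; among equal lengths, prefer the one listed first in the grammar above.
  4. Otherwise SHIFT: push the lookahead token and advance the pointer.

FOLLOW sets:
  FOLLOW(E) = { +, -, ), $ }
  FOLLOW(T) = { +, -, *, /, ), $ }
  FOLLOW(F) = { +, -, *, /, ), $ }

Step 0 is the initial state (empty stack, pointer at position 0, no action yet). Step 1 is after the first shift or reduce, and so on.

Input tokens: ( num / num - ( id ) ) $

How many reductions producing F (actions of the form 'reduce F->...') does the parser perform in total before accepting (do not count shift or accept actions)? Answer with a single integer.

Step 1: shift (. Stack=[(] ptr=1 lookahead=num remaining=[num / num - ( id ) ) $]
Step 2: shift num. Stack=[( num] ptr=2 lookahead=/ remaining=[/ num - ( id ) ) $]
Step 3: reduce F->num. Stack=[( F] ptr=2 lookahead=/ remaining=[/ num - ( id ) ) $]
Step 4: reduce T->F. Stack=[( T] ptr=2 lookahead=/ remaining=[/ num - ( id ) ) $]
Step 5: shift /. Stack=[( T /] ptr=3 lookahead=num remaining=[num - ( id ) ) $]
Step 6: shift num. Stack=[( T / num] ptr=4 lookahead=- remaining=[- ( id ) ) $]
Step 7: reduce F->num. Stack=[( T / F] ptr=4 lookahead=- remaining=[- ( id ) ) $]
Step 8: reduce T->T / F. Stack=[( T] ptr=4 lookahead=- remaining=[- ( id ) ) $]
Step 9: reduce E->T. Stack=[( E] ptr=4 lookahead=- remaining=[- ( id ) ) $]
Step 10: shift -. Stack=[( E -] ptr=5 lookahead=( remaining=[( id ) ) $]
Step 11: shift (. Stack=[( E - (] ptr=6 lookahead=id remaining=[id ) ) $]
Step 12: shift id. Stack=[( E - ( id] ptr=7 lookahead=) remaining=[) ) $]
Step 13: reduce F->id. Stack=[( E - ( F] ptr=7 lookahead=) remaining=[) ) $]
Step 14: reduce T->F. Stack=[( E - ( T] ptr=7 lookahead=) remaining=[) ) $]
Step 15: reduce E->T. Stack=[( E - ( E] ptr=7 lookahead=) remaining=[) ) $]
Step 16: shift ). Stack=[( E - ( E )] ptr=8 lookahead=) remaining=[) $]
Step 17: reduce F->( E ). Stack=[( E - F] ptr=8 lookahead=) remaining=[) $]
Step 18: reduce T->F. Stack=[( E - T] ptr=8 lookahead=) remaining=[) $]
Step 19: reduce E->E - T. Stack=[( E] ptr=8 lookahead=) remaining=[) $]
Step 20: shift ). Stack=[( E )] ptr=9 lookahead=$ remaining=[$]
Step 21: reduce F->( E ). Stack=[F] ptr=9 lookahead=$ remaining=[$]
Step 22: reduce T->F. Stack=[T] ptr=9 lookahead=$ remaining=[$]
Step 23: reduce E->T. Stack=[E] ptr=9 lookahead=$ remaining=[$]
Step 24: accept. Stack=[E] ptr=9 lookahead=$ remaining=[$]

Answer: 5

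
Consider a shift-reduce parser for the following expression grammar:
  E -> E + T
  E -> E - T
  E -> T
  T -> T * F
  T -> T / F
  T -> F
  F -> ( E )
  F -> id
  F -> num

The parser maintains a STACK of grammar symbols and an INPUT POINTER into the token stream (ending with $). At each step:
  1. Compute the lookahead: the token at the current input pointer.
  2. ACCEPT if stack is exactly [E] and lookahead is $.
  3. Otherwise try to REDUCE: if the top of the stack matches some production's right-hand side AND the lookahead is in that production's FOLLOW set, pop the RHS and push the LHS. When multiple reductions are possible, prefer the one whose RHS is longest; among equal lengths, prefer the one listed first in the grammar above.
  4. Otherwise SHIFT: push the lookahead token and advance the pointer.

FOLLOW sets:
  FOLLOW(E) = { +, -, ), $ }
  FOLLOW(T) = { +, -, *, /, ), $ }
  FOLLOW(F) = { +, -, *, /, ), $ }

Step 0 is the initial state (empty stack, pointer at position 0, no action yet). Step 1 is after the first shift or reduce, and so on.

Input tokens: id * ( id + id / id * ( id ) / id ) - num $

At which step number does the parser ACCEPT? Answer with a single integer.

Answer: 41

Derivation:
Step 1: shift id. Stack=[id] ptr=1 lookahead=* remaining=[* ( id + id / id * ( id ) / id ) - num $]
Step 2: reduce F->id. Stack=[F] ptr=1 lookahead=* remaining=[* ( id + id / id * ( id ) / id ) - num $]
Step 3: reduce T->F. Stack=[T] ptr=1 lookahead=* remaining=[* ( id + id / id * ( id ) / id ) - num $]
Step 4: shift *. Stack=[T *] ptr=2 lookahead=( remaining=[( id + id / id * ( id ) / id ) - num $]
Step 5: shift (. Stack=[T * (] ptr=3 lookahead=id remaining=[id + id / id * ( id ) / id ) - num $]
Step 6: shift id. Stack=[T * ( id] ptr=4 lookahead=+ remaining=[+ id / id * ( id ) / id ) - num $]
Step 7: reduce F->id. Stack=[T * ( F] ptr=4 lookahead=+ remaining=[+ id / id * ( id ) / id ) - num $]
Step 8: reduce T->F. Stack=[T * ( T] ptr=4 lookahead=+ remaining=[+ id / id * ( id ) / id ) - num $]
Step 9: reduce E->T. Stack=[T * ( E] ptr=4 lookahead=+ remaining=[+ id / id * ( id ) / id ) - num $]
Step 10: shift +. Stack=[T * ( E +] ptr=5 lookahead=id remaining=[id / id * ( id ) / id ) - num $]
Step 11: shift id. Stack=[T * ( E + id] ptr=6 lookahead=/ remaining=[/ id * ( id ) / id ) - num $]
Step 12: reduce F->id. Stack=[T * ( E + F] ptr=6 lookahead=/ remaining=[/ id * ( id ) / id ) - num $]
Step 13: reduce T->F. Stack=[T * ( E + T] ptr=6 lookahead=/ remaining=[/ id * ( id ) / id ) - num $]
Step 14: shift /. Stack=[T * ( E + T /] ptr=7 lookahead=id remaining=[id * ( id ) / id ) - num $]
Step 15: shift id. Stack=[T * ( E + T / id] ptr=8 lookahead=* remaining=[* ( id ) / id ) - num $]
Step 16: reduce F->id. Stack=[T * ( E + T / F] ptr=8 lookahead=* remaining=[* ( id ) / id ) - num $]
Step 17: reduce T->T / F. Stack=[T * ( E + T] ptr=8 lookahead=* remaining=[* ( id ) / id ) - num $]
Step 18: shift *. Stack=[T * ( E + T *] ptr=9 lookahead=( remaining=[( id ) / id ) - num $]
Step 19: shift (. Stack=[T * ( E + T * (] ptr=10 lookahead=id remaining=[id ) / id ) - num $]
Step 20: shift id. Stack=[T * ( E + T * ( id] ptr=11 lookahead=) remaining=[) / id ) - num $]
Step 21: reduce F->id. Stack=[T * ( E + T * ( F] ptr=11 lookahead=) remaining=[) / id ) - num $]
Step 22: reduce T->F. Stack=[T * ( E + T * ( T] ptr=11 lookahead=) remaining=[) / id ) - num $]
Step 23: reduce E->T. Stack=[T * ( E + T * ( E] ptr=11 lookahead=) remaining=[) / id ) - num $]
Step 24: shift ). Stack=[T * ( E + T * ( E )] ptr=12 lookahead=/ remaining=[/ id ) - num $]
Step 25: reduce F->( E ). Stack=[T * ( E + T * F] ptr=12 lookahead=/ remaining=[/ id ) - num $]
Step 26: reduce T->T * F. Stack=[T * ( E + T] ptr=12 lookahead=/ remaining=[/ id ) - num $]
Step 27: shift /. Stack=[T * ( E + T /] ptr=13 lookahead=id remaining=[id ) - num $]
Step 28: shift id. Stack=[T * ( E + T / id] ptr=14 lookahead=) remaining=[) - num $]
Step 29: reduce F->id. Stack=[T * ( E + T / F] ptr=14 lookahead=) remaining=[) - num $]
Step 30: reduce T->T / F. Stack=[T * ( E + T] ptr=14 lookahead=) remaining=[) - num $]
Step 31: reduce E->E + T. Stack=[T * ( E] ptr=14 lookahead=) remaining=[) - num $]
Step 32: shift ). Stack=[T * ( E )] ptr=15 lookahead=- remaining=[- num $]
Step 33: reduce F->( E ). Stack=[T * F] ptr=15 lookahead=- remaining=[- num $]
Step 34: reduce T->T * F. Stack=[T] ptr=15 lookahead=- remaining=[- num $]
Step 35: reduce E->T. Stack=[E] ptr=15 lookahead=- remaining=[- num $]
Step 36: shift -. Stack=[E -] ptr=16 lookahead=num remaining=[num $]
Step 37: shift num. Stack=[E - num] ptr=17 lookahead=$ remaining=[$]
Step 38: reduce F->num. Stack=[E - F] ptr=17 lookahead=$ remaining=[$]
Step 39: reduce T->F. Stack=[E - T] ptr=17 lookahead=$ remaining=[$]
Step 40: reduce E->E - T. Stack=[E] ptr=17 lookahead=$ remaining=[$]
Step 41: accept. Stack=[E] ptr=17 lookahead=$ remaining=[$]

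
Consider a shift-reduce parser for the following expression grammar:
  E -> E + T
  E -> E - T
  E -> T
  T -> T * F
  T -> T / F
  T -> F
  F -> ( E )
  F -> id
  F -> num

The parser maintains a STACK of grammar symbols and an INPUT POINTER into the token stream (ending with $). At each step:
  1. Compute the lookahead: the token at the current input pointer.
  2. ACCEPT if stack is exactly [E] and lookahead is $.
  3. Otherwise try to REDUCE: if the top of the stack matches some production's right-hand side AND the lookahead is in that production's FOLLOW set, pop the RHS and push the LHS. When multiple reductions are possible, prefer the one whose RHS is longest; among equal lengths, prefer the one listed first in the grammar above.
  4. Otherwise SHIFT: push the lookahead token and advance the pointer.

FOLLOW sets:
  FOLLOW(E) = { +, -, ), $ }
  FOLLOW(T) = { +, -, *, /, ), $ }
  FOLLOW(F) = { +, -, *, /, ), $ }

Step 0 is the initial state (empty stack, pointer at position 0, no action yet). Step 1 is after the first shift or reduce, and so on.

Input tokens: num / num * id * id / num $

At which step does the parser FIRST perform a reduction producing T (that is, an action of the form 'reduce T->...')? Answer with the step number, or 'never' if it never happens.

Answer: 3

Derivation:
Step 1: shift num. Stack=[num] ptr=1 lookahead=/ remaining=[/ num * id * id / num $]
Step 2: reduce F->num. Stack=[F] ptr=1 lookahead=/ remaining=[/ num * id * id / num $]
Step 3: reduce T->F. Stack=[T] ptr=1 lookahead=/ remaining=[/ num * id * id / num $]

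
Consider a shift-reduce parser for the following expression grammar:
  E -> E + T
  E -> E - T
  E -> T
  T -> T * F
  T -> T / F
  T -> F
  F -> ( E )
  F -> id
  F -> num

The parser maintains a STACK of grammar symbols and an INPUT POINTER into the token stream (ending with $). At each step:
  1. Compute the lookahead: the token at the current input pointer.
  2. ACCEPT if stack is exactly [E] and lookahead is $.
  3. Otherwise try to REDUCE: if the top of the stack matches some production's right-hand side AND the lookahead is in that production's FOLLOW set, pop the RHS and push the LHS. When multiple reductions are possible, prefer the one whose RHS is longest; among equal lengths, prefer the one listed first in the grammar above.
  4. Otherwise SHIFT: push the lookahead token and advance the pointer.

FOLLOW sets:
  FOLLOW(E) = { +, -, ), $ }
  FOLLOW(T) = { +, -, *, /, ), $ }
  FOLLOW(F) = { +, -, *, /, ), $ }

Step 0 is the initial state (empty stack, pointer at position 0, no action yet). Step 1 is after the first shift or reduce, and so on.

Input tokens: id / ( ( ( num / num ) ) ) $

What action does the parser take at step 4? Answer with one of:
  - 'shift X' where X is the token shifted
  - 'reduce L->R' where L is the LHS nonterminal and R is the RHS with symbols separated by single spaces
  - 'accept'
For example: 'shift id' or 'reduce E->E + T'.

Answer: shift /

Derivation:
Step 1: shift id. Stack=[id] ptr=1 lookahead=/ remaining=[/ ( ( ( num / num ) ) ) $]
Step 2: reduce F->id. Stack=[F] ptr=1 lookahead=/ remaining=[/ ( ( ( num / num ) ) ) $]
Step 3: reduce T->F. Stack=[T] ptr=1 lookahead=/ remaining=[/ ( ( ( num / num ) ) ) $]
Step 4: shift /. Stack=[T /] ptr=2 lookahead=( remaining=[( ( ( num / num ) ) ) $]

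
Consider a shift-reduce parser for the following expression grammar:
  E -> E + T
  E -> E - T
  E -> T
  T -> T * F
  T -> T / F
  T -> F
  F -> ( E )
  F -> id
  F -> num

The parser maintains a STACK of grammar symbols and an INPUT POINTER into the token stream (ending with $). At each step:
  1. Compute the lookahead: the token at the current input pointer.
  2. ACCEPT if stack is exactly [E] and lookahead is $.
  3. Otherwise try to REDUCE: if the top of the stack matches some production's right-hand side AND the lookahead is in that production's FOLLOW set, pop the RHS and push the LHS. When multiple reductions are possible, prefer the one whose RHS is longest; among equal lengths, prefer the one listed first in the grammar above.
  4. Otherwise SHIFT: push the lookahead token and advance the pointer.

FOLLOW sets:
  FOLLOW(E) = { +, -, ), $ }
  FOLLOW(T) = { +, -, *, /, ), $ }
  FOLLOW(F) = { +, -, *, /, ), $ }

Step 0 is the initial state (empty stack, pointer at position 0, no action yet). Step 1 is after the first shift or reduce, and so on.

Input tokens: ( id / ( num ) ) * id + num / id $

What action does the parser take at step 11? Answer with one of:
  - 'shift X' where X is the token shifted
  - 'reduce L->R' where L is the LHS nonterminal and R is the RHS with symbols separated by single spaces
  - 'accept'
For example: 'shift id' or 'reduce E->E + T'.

Answer: shift )

Derivation:
Step 1: shift (. Stack=[(] ptr=1 lookahead=id remaining=[id / ( num ) ) * id + num / id $]
Step 2: shift id. Stack=[( id] ptr=2 lookahead=/ remaining=[/ ( num ) ) * id + num / id $]
Step 3: reduce F->id. Stack=[( F] ptr=2 lookahead=/ remaining=[/ ( num ) ) * id + num / id $]
Step 4: reduce T->F. Stack=[( T] ptr=2 lookahead=/ remaining=[/ ( num ) ) * id + num / id $]
Step 5: shift /. Stack=[( T /] ptr=3 lookahead=( remaining=[( num ) ) * id + num / id $]
Step 6: shift (. Stack=[( T / (] ptr=4 lookahead=num remaining=[num ) ) * id + num / id $]
Step 7: shift num. Stack=[( T / ( num] ptr=5 lookahead=) remaining=[) ) * id + num / id $]
Step 8: reduce F->num. Stack=[( T / ( F] ptr=5 lookahead=) remaining=[) ) * id + num / id $]
Step 9: reduce T->F. Stack=[( T / ( T] ptr=5 lookahead=) remaining=[) ) * id + num / id $]
Step 10: reduce E->T. Stack=[( T / ( E] ptr=5 lookahead=) remaining=[) ) * id + num / id $]
Step 11: shift ). Stack=[( T / ( E )] ptr=6 lookahead=) remaining=[) * id + num / id $]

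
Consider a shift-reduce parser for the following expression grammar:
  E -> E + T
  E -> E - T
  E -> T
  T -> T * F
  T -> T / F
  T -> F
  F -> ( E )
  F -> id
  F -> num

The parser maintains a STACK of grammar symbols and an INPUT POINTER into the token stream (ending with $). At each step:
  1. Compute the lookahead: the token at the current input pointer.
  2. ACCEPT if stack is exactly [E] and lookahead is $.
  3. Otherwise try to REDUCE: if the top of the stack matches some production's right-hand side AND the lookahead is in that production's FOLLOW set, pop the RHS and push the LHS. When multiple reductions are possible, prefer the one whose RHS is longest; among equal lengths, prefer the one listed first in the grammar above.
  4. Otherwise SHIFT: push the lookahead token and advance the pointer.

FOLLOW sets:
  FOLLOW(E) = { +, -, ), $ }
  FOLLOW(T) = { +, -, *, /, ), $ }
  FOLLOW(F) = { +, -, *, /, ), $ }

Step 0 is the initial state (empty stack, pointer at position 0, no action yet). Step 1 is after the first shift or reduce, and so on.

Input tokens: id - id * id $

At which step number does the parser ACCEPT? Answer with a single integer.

Answer: 14

Derivation:
Step 1: shift id. Stack=[id] ptr=1 lookahead=- remaining=[- id * id $]
Step 2: reduce F->id. Stack=[F] ptr=1 lookahead=- remaining=[- id * id $]
Step 3: reduce T->F. Stack=[T] ptr=1 lookahead=- remaining=[- id * id $]
Step 4: reduce E->T. Stack=[E] ptr=1 lookahead=- remaining=[- id * id $]
Step 5: shift -. Stack=[E -] ptr=2 lookahead=id remaining=[id * id $]
Step 6: shift id. Stack=[E - id] ptr=3 lookahead=* remaining=[* id $]
Step 7: reduce F->id. Stack=[E - F] ptr=3 lookahead=* remaining=[* id $]
Step 8: reduce T->F. Stack=[E - T] ptr=3 lookahead=* remaining=[* id $]
Step 9: shift *. Stack=[E - T *] ptr=4 lookahead=id remaining=[id $]
Step 10: shift id. Stack=[E - T * id] ptr=5 lookahead=$ remaining=[$]
Step 11: reduce F->id. Stack=[E - T * F] ptr=5 lookahead=$ remaining=[$]
Step 12: reduce T->T * F. Stack=[E - T] ptr=5 lookahead=$ remaining=[$]
Step 13: reduce E->E - T. Stack=[E] ptr=5 lookahead=$ remaining=[$]
Step 14: accept. Stack=[E] ptr=5 lookahead=$ remaining=[$]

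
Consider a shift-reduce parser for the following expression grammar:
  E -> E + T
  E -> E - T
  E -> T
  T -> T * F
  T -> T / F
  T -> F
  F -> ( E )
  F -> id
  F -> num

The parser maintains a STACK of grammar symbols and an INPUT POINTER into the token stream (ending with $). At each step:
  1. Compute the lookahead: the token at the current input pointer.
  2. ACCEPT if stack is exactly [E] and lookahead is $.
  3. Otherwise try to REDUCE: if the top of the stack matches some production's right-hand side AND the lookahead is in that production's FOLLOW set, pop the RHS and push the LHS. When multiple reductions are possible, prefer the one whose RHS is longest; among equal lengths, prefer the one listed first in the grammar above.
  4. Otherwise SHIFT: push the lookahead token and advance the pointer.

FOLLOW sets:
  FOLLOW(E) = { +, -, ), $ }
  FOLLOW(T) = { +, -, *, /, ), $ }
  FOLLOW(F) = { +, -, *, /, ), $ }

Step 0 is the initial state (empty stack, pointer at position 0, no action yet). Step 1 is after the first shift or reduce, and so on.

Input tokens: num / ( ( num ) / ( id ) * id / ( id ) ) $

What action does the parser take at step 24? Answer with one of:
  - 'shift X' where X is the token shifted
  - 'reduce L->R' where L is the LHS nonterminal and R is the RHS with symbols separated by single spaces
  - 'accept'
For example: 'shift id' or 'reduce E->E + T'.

Answer: shift id

Derivation:
Step 1: shift num. Stack=[num] ptr=1 lookahead=/ remaining=[/ ( ( num ) / ( id ) * id / ( id ) ) $]
Step 2: reduce F->num. Stack=[F] ptr=1 lookahead=/ remaining=[/ ( ( num ) / ( id ) * id / ( id ) ) $]
Step 3: reduce T->F. Stack=[T] ptr=1 lookahead=/ remaining=[/ ( ( num ) / ( id ) * id / ( id ) ) $]
Step 4: shift /. Stack=[T /] ptr=2 lookahead=( remaining=[( ( num ) / ( id ) * id / ( id ) ) $]
Step 5: shift (. Stack=[T / (] ptr=3 lookahead=( remaining=[( num ) / ( id ) * id / ( id ) ) $]
Step 6: shift (. Stack=[T / ( (] ptr=4 lookahead=num remaining=[num ) / ( id ) * id / ( id ) ) $]
Step 7: shift num. Stack=[T / ( ( num] ptr=5 lookahead=) remaining=[) / ( id ) * id / ( id ) ) $]
Step 8: reduce F->num. Stack=[T / ( ( F] ptr=5 lookahead=) remaining=[) / ( id ) * id / ( id ) ) $]
Step 9: reduce T->F. Stack=[T / ( ( T] ptr=5 lookahead=) remaining=[) / ( id ) * id / ( id ) ) $]
Step 10: reduce E->T. Stack=[T / ( ( E] ptr=5 lookahead=) remaining=[) / ( id ) * id / ( id ) ) $]
Step 11: shift ). Stack=[T / ( ( E )] ptr=6 lookahead=/ remaining=[/ ( id ) * id / ( id ) ) $]
Step 12: reduce F->( E ). Stack=[T / ( F] ptr=6 lookahead=/ remaining=[/ ( id ) * id / ( id ) ) $]
Step 13: reduce T->F. Stack=[T / ( T] ptr=6 lookahead=/ remaining=[/ ( id ) * id / ( id ) ) $]
Step 14: shift /. Stack=[T / ( T /] ptr=7 lookahead=( remaining=[( id ) * id / ( id ) ) $]
Step 15: shift (. Stack=[T / ( T / (] ptr=8 lookahead=id remaining=[id ) * id / ( id ) ) $]
Step 16: shift id. Stack=[T / ( T / ( id] ptr=9 lookahead=) remaining=[) * id / ( id ) ) $]
Step 17: reduce F->id. Stack=[T / ( T / ( F] ptr=9 lookahead=) remaining=[) * id / ( id ) ) $]
Step 18: reduce T->F. Stack=[T / ( T / ( T] ptr=9 lookahead=) remaining=[) * id / ( id ) ) $]
Step 19: reduce E->T. Stack=[T / ( T / ( E] ptr=9 lookahead=) remaining=[) * id / ( id ) ) $]
Step 20: shift ). Stack=[T / ( T / ( E )] ptr=10 lookahead=* remaining=[* id / ( id ) ) $]
Step 21: reduce F->( E ). Stack=[T / ( T / F] ptr=10 lookahead=* remaining=[* id / ( id ) ) $]
Step 22: reduce T->T / F. Stack=[T / ( T] ptr=10 lookahead=* remaining=[* id / ( id ) ) $]
Step 23: shift *. Stack=[T / ( T *] ptr=11 lookahead=id remaining=[id / ( id ) ) $]
Step 24: shift id. Stack=[T / ( T * id] ptr=12 lookahead=/ remaining=[/ ( id ) ) $]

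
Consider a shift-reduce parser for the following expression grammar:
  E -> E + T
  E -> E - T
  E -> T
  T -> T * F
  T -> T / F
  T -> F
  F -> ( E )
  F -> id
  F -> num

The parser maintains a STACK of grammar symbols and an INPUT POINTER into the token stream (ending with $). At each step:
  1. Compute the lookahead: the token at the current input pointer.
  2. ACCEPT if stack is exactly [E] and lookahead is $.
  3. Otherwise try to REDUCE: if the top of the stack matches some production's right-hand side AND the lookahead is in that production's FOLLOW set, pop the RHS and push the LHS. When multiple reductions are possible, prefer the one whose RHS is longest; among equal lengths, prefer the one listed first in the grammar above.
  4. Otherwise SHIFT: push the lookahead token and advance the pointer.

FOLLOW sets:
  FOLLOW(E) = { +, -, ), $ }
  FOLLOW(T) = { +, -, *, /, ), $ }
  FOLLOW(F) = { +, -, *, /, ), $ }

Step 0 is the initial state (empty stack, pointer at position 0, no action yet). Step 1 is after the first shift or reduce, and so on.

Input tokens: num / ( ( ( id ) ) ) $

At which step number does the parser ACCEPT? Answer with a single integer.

Step 1: shift num. Stack=[num] ptr=1 lookahead=/ remaining=[/ ( ( ( id ) ) ) $]
Step 2: reduce F->num. Stack=[F] ptr=1 lookahead=/ remaining=[/ ( ( ( id ) ) ) $]
Step 3: reduce T->F. Stack=[T] ptr=1 lookahead=/ remaining=[/ ( ( ( id ) ) ) $]
Step 4: shift /. Stack=[T /] ptr=2 lookahead=( remaining=[( ( ( id ) ) ) $]
Step 5: shift (. Stack=[T / (] ptr=3 lookahead=( remaining=[( ( id ) ) ) $]
Step 6: shift (. Stack=[T / ( (] ptr=4 lookahead=( remaining=[( id ) ) ) $]
Step 7: shift (. Stack=[T / ( ( (] ptr=5 lookahead=id remaining=[id ) ) ) $]
Step 8: shift id. Stack=[T / ( ( ( id] ptr=6 lookahead=) remaining=[) ) ) $]
Step 9: reduce F->id. Stack=[T / ( ( ( F] ptr=6 lookahead=) remaining=[) ) ) $]
Step 10: reduce T->F. Stack=[T / ( ( ( T] ptr=6 lookahead=) remaining=[) ) ) $]
Step 11: reduce E->T. Stack=[T / ( ( ( E] ptr=6 lookahead=) remaining=[) ) ) $]
Step 12: shift ). Stack=[T / ( ( ( E )] ptr=7 lookahead=) remaining=[) ) $]
Step 13: reduce F->( E ). Stack=[T / ( ( F] ptr=7 lookahead=) remaining=[) ) $]
Step 14: reduce T->F. Stack=[T / ( ( T] ptr=7 lookahead=) remaining=[) ) $]
Step 15: reduce E->T. Stack=[T / ( ( E] ptr=7 lookahead=) remaining=[) ) $]
Step 16: shift ). Stack=[T / ( ( E )] ptr=8 lookahead=) remaining=[) $]
Step 17: reduce F->( E ). Stack=[T / ( F] ptr=8 lookahead=) remaining=[) $]
Step 18: reduce T->F. Stack=[T / ( T] ptr=8 lookahead=) remaining=[) $]
Step 19: reduce E->T. Stack=[T / ( E] ptr=8 lookahead=) remaining=[) $]
Step 20: shift ). Stack=[T / ( E )] ptr=9 lookahead=$ remaining=[$]
Step 21: reduce F->( E ). Stack=[T / F] ptr=9 lookahead=$ remaining=[$]
Step 22: reduce T->T / F. Stack=[T] ptr=9 lookahead=$ remaining=[$]
Step 23: reduce E->T. Stack=[E] ptr=9 lookahead=$ remaining=[$]
Step 24: accept. Stack=[E] ptr=9 lookahead=$ remaining=[$]

Answer: 24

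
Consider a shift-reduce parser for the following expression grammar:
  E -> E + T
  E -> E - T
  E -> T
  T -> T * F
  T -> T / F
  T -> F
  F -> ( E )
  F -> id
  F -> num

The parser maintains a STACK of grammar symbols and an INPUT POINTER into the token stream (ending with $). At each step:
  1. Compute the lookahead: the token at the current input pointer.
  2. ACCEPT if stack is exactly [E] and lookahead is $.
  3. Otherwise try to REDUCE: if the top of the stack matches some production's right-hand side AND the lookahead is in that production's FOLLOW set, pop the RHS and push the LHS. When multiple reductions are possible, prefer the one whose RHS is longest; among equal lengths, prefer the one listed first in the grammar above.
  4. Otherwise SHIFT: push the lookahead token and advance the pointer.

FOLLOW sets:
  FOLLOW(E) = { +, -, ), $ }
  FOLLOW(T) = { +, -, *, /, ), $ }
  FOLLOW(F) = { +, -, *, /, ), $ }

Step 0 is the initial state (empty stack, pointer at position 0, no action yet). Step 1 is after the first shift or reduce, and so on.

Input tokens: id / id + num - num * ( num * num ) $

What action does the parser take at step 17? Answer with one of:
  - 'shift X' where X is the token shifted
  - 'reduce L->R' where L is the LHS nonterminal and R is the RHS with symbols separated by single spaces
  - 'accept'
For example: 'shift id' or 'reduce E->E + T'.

Step 1: shift id. Stack=[id] ptr=1 lookahead=/ remaining=[/ id + num - num * ( num * num ) $]
Step 2: reduce F->id. Stack=[F] ptr=1 lookahead=/ remaining=[/ id + num - num * ( num * num ) $]
Step 3: reduce T->F. Stack=[T] ptr=1 lookahead=/ remaining=[/ id + num - num * ( num * num ) $]
Step 4: shift /. Stack=[T /] ptr=2 lookahead=id remaining=[id + num - num * ( num * num ) $]
Step 5: shift id. Stack=[T / id] ptr=3 lookahead=+ remaining=[+ num - num * ( num * num ) $]
Step 6: reduce F->id. Stack=[T / F] ptr=3 lookahead=+ remaining=[+ num - num * ( num * num ) $]
Step 7: reduce T->T / F. Stack=[T] ptr=3 lookahead=+ remaining=[+ num - num * ( num * num ) $]
Step 8: reduce E->T. Stack=[E] ptr=3 lookahead=+ remaining=[+ num - num * ( num * num ) $]
Step 9: shift +. Stack=[E +] ptr=4 lookahead=num remaining=[num - num * ( num * num ) $]
Step 10: shift num. Stack=[E + num] ptr=5 lookahead=- remaining=[- num * ( num * num ) $]
Step 11: reduce F->num. Stack=[E + F] ptr=5 lookahead=- remaining=[- num * ( num * num ) $]
Step 12: reduce T->F. Stack=[E + T] ptr=5 lookahead=- remaining=[- num * ( num * num ) $]
Step 13: reduce E->E + T. Stack=[E] ptr=5 lookahead=- remaining=[- num * ( num * num ) $]
Step 14: shift -. Stack=[E -] ptr=6 lookahead=num remaining=[num * ( num * num ) $]
Step 15: shift num. Stack=[E - num] ptr=7 lookahead=* remaining=[* ( num * num ) $]
Step 16: reduce F->num. Stack=[E - F] ptr=7 lookahead=* remaining=[* ( num * num ) $]
Step 17: reduce T->F. Stack=[E - T] ptr=7 lookahead=* remaining=[* ( num * num ) $]

Answer: reduce T->F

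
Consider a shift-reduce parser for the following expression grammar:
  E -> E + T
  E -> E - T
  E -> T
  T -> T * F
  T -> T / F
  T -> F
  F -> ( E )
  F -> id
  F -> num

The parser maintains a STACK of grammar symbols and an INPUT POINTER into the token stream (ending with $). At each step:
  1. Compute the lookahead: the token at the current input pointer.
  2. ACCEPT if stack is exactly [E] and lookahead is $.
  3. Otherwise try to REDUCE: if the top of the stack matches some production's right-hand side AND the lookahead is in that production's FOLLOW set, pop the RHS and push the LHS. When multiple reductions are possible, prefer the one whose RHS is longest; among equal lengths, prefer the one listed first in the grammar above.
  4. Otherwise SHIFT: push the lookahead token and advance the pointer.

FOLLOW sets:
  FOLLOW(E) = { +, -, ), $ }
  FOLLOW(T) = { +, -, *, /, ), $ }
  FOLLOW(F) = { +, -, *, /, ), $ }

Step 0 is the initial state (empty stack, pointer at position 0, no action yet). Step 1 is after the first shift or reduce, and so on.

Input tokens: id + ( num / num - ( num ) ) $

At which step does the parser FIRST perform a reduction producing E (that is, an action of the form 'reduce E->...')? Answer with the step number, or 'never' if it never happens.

Step 1: shift id. Stack=[id] ptr=1 lookahead=+ remaining=[+ ( num / num - ( num ) ) $]
Step 2: reduce F->id. Stack=[F] ptr=1 lookahead=+ remaining=[+ ( num / num - ( num ) ) $]
Step 3: reduce T->F. Stack=[T] ptr=1 lookahead=+ remaining=[+ ( num / num - ( num ) ) $]
Step 4: reduce E->T. Stack=[E] ptr=1 lookahead=+ remaining=[+ ( num / num - ( num ) ) $]

Answer: 4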